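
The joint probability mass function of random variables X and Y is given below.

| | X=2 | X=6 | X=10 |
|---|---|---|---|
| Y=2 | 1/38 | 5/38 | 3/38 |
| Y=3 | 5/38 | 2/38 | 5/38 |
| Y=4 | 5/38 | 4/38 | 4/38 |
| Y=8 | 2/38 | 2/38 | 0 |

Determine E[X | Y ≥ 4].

P(Y ≥ 4) = 17/38.
Summing X·P(X=x,Y=y) over the conditioning event gives 45/19.
E[X | Y ≥ 4] = (45/19) / (17/38) = 90/17.

90/17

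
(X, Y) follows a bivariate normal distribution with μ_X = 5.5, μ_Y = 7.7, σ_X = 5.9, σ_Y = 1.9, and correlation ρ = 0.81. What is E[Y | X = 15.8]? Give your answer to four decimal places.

10.3867

For a bivariate normal, E[Y | X=x] = μ_Y + ρ·(σ_Y/σ_X)·(x − μ_X).
E[Y | X=15.8] = 7.7 + (0.81)·(1.9/5.9)·(15.8 − (5.5)) = 7.7 + (0.260847)·(10.3) = 10.3867.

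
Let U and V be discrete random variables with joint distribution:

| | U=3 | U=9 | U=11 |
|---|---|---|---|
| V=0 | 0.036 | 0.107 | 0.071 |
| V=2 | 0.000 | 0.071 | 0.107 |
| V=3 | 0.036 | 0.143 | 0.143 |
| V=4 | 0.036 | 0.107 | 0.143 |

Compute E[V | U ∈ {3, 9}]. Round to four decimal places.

2.3340

P(U ∈ {3, 9}) = 0.536.
Σ V·P over the event = 0·(0.036) + 3·(0.036) + 4·(0.036) + 0·(0.107) + 2·(0.071) + 3·(0.143) + 4·(0.107) = 1.251.
E[V | U ∈ {3, 9}] = (1.251) / (0.536) = 2.3340.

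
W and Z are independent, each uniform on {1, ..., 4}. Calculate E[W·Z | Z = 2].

Outcomes with Z = 2: (1,2), (2,2), (3,2), (4,2), each with probability 1/16.
E[W·Z | Z = 2] = (2 + 4 + 6 + 8) / 4 = 5.

5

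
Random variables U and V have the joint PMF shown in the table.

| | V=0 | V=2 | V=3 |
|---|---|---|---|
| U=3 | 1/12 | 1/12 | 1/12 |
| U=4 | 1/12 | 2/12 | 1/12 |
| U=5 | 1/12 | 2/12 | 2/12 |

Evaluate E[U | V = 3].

17/4

P(V = 3) = 1/3.
Σ U·P over the event = 3·(1/12) + 4·(1/12) + 5·(2/12) = 17/12.
E[U | V = 3] = (17/12) / (1/3) = 17/4.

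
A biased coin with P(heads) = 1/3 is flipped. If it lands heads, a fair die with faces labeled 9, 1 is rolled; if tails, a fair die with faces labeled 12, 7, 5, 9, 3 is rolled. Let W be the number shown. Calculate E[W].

97/15

E[W | heads] = (9+1)/2 = 5.
E[W | tails] = (12+7+5+9+3)/5 = 36/5.
E[W] = (1/3)·(5) + (2/3)·(36/5) = 97/15.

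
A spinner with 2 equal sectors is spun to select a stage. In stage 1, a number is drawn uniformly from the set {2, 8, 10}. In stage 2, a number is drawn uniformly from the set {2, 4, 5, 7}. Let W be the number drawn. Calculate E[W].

E[W | stage 1] = (2+8+10)/3 = 20/3.
E[W | stage 2] = (2+4+5+7)/4 = 9/2.
E[W] = (1/2)·(20/3) + (1/2)·(9/2) = 67/12.

67/12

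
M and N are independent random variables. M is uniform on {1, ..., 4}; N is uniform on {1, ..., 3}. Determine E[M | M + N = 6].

7/2

Outcomes with M + N = 6: (3,3), (4,2), each with probability 1/12.
E[M | M + N = 6] = (3 + 4) / 2 = 7/2.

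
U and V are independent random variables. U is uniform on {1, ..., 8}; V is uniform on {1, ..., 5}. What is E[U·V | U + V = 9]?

P(U + V = 9) = 1/8.
Summing UV·P(x,y) over outcomes with U + V = 9 gives 2.
E[U·V | U + V = 9] = (2) / (1/8) = 16.

16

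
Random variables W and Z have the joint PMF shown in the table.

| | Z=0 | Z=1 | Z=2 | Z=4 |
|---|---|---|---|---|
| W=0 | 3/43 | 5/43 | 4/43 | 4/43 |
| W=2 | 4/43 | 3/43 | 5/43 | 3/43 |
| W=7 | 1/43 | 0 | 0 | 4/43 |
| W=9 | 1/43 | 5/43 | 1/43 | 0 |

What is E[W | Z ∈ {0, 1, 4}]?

P(Z ∈ {0, 1, 4}) = 33/43.
Summing W·P(W=x,Z=y) over the conditioning event gives 109/43.
E[W | Z ∈ {0, 1, 4}] = (109/43) / (33/43) = 109/33.

109/33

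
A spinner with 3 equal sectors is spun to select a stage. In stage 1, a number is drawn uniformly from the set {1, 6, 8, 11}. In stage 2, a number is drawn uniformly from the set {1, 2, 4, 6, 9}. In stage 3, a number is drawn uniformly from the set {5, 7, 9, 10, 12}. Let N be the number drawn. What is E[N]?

E[N | stage 1] = (1+6+8+11)/4 = 13/2.
E[N | stage 2] = (1+2+4+6+9)/5 = 22/5.
E[N | stage 3] = (5+7+9+10+12)/5 = 43/5.
By the law of total expectation,
E[N] = (1/3)·(13/2) + (1/3)·(22/5) + (1/3)·(43/5) = 13/2.

13/2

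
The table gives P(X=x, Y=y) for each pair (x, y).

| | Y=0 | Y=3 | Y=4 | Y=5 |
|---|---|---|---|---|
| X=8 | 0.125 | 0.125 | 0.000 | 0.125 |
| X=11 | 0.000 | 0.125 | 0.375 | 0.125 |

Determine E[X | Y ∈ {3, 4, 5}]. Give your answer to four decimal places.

10.1429

P(Y ∈ {3, 4, 5}) = 0.875.
Σ X·P over the event = 8·(0.125) + 8·(0.125) + 11·(0.125) + 11·(0.375) + 11·(0.125) = 8.875.
E[X | Y ∈ {3, 4, 5}] = (8.875) / (0.875) = 10.1429.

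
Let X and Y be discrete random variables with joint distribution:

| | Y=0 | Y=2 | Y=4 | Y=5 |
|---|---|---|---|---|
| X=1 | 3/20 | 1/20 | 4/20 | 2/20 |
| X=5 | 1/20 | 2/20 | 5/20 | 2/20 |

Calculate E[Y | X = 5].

17/5

P(X = 5) = 1/2.
Σ Y·P over the event = 0·(1/20) + 2·(2/20) + 4·(5/20) + 5·(2/20) = 17/10.
E[Y | X = 5] = (17/10) / (1/2) = 17/5.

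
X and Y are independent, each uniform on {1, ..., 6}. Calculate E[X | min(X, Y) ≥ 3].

P(min(X, Y) ≥ 3) = 4/9.
Summing X·P(x,y) over outcomes with min(X, Y) ≥ 3 gives 2.
E[X | min(X, Y) ≥ 3] = (2) / (4/9) = 9/2.

9/2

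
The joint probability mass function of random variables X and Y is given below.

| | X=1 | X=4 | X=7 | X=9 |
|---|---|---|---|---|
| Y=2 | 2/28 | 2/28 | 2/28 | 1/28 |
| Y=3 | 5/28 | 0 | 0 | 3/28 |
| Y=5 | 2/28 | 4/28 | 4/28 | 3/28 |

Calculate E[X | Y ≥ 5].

P(Y ≥ 5) = 13/28.
Summing X·P(X=x,Y=y) over the conditioning event gives 73/28.
E[X | Y ≥ 5] = (73/28) / (13/28) = 73/13.

73/13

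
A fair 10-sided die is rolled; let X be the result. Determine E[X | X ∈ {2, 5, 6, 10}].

P(X ∈ {2, 5, 6, 10}) = 2/5.
Σ over the event: 2·1/10 + 5·1/10 + 6·1/10 + 10·1/10 = 23/10.
E[X | X ∈ {2, 5, 6, 10}] = (23/10) / (2/5) = 23/4.

23/4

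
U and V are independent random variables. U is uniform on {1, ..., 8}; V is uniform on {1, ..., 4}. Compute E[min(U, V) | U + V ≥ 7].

49/18

P(U + V ≥ 7) = 9/16.
Summing min(U,V)·P(x,y) over outcomes with U + V ≥ 7 gives 49/32.
E[min(U, V) | U + V ≥ 7] = (49/32) / (9/16) = 49/18.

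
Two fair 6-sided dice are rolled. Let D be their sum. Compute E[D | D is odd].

P(D is odd) = 1/2.
Σ over the event: 3·1/18 + 5·1/9 + 7·1/6 + 9·1/9 + 11·1/18 = 7/2.
E[D | D is odd] = (7/2) / (1/2) = 7.

7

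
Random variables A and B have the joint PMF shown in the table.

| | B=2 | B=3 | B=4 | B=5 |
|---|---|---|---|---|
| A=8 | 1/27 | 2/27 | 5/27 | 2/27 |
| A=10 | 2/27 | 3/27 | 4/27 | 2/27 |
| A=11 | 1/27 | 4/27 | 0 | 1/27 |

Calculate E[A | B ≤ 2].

39/4

P(B ≤ 2) = 4/27.
Σ A·P over the event = 8·(1/27) + 10·(2/27) + 11·(1/27) = 13/9.
E[A | B ≤ 2] = (13/9) / (4/27) = 39/4.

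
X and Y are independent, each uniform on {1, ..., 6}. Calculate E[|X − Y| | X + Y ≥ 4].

68/33

P(X + Y ≥ 4) = 11/12.
Summing |X−Y|·P(x,y) over outcomes with X + Y ≥ 4 gives 17/9.
E[|X − Y| | X + Y ≥ 4] = (17/9) / (11/12) = 68/33.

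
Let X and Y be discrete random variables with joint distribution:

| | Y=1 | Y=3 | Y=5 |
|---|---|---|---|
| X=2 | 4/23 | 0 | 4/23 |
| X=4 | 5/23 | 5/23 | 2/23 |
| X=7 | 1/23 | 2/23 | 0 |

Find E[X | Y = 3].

34/7

P(Y = 3) = 7/23.
Summing X·P(X=x,Y=y) over the conditioning event gives 34/23.
E[X | Y = 3] = (34/23) / (7/23) = 34/7.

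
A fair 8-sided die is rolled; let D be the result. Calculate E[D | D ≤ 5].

Given D ≤ 5, D is equally likely to be any of {1, 2, 3, 4, 5}.
E[D | D ≤ 5] = (1 + 2 + 3 + 4 + 5) / 5 = 3.

3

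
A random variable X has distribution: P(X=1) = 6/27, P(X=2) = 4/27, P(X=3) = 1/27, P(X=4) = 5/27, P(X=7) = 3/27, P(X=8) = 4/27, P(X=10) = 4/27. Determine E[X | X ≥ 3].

P(X ≥ 3) = 17/27.
Σ over the event: 3·1/27 + 4·5/27 + 7·1/9 + 8·4/27 + 10·4/27 = 116/27.
E[X | X ≥ 3] = (116/27) / (17/27) = 116/17.

116/17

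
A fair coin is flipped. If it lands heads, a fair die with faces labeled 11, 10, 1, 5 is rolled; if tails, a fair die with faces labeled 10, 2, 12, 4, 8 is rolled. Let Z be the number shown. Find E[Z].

E[Z | heads] = (11+10+1+5)/4 = 27/4.
E[Z | tails] = (10+2+12+4+8)/5 = 36/5.
E[Z] = (1/2)·(27/4) + (1/2)·(36/5) = 279/40.

279/40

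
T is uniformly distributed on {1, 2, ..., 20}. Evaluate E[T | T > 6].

P(T > 6) = 7/10.
E[T | T > 6] = (189/20) / (7/10) = 27/2.

27/2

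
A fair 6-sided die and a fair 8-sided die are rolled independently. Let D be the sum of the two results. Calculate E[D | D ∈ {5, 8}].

P(D ∈ {5, 8}) = 5/24.
Σ over the event: 5·1/12 + 8·1/8 = 17/12.
E[D | D ∈ {5, 8}] = (17/12) / (5/24) = 34/5.

34/5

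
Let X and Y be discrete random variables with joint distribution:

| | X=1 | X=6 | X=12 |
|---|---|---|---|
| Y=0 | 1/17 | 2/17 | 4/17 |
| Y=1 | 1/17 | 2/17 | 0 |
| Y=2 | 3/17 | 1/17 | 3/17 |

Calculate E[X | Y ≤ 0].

61/7

P(Y ≤ 0) = 7/17.
Σ X·P over the event = 1·(1/17) + 6·(2/17) + 12·(4/17) = 61/17.
E[X | Y ≤ 0] = (61/17) / (7/17) = 61/7.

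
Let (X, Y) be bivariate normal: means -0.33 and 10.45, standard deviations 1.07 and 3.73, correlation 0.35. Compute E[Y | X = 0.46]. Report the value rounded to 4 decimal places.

11.4139

The regression of Y on X has slope ρ·σ_Y/σ_X and passes through (μ_X, μ_Y).
E[Y | X=0.46] = 10.45 + (0.35)·(3.73/1.07)·(0.46 − (-0.33)) = 10.45 + (1.2201)·(0.79) = 11.4139.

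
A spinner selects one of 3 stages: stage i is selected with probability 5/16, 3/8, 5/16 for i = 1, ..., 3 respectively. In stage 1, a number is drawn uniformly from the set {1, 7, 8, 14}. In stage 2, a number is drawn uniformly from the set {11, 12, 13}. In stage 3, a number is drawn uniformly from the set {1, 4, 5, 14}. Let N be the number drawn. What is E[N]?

E[N | stage 1] = (1+7+8+14)/4 = 15/2.
E[N | stage 2] = (11+12+13)/3 = 12.
E[N | stage 3] = (1+4+5+14)/4 = 6.
E[N] = (5/16)·(15/2) + (3/8)·(12) + (5/16)·(6) = 279/32.

279/32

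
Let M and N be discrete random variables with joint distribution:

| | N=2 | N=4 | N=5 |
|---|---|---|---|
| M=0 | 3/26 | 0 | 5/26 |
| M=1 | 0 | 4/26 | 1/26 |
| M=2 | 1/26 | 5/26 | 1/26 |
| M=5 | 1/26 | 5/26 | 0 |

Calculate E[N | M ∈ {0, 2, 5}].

80/21

P(M ∈ {0, 2, 5}) = 21/26.
Σ N·P over the event = 2·(3/26) + 5·(5/26) + 2·(1/26) + 4·(5/26) + 5·(1/26) + 2·(1/26) + 4·(5/26) = 40/13.
E[N | M ∈ {0, 2, 5}] = (40/13) / (21/26) = 80/21.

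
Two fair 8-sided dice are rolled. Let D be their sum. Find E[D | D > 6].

506/49

P(D > 6) = 49/64.
E[D | D > 6] = (253/32) / (49/64) = 506/49.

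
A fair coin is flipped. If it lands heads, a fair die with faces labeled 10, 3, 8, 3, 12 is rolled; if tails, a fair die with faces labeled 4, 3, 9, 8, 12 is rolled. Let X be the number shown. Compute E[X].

36/5

E[X | heads] = (10+3+8+3+12)/5 = 36/5.
E[X | tails] = (4+3+9+8+12)/5 = 36/5.
By the law of total expectation,
E[X] = (1/2)·(36/5) + (1/2)·(36/5) = 36/5.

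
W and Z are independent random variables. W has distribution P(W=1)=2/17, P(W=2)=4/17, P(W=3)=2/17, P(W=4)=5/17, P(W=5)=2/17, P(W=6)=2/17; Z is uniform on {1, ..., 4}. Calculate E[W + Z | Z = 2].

P(Z = 2) = 1/4.
Summing (W+Z)·P(x,y) over outcomes with Z = 2 gives 23/17.
E[W + Z | Z = 2] = (23/17) / (1/4) = 92/17.

92/17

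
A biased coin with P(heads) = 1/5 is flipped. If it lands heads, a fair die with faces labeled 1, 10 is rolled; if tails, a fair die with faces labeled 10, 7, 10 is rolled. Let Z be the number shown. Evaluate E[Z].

83/10

E[Z | heads] = (1+10)/2 = 11/2.
E[Z | tails] = (10+7+10)/3 = 9.
By the law of total expectation,
E[Z] = (1/5)·(11/2) + (4/5)·(9) = 83/10.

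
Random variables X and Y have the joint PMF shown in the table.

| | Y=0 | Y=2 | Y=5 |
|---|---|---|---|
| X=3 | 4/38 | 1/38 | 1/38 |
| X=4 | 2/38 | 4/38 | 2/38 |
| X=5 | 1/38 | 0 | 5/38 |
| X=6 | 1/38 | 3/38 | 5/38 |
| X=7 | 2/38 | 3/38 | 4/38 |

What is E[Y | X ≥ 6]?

P(X ≥ 6) = 9/19.
Summing Y·P(X=x,Y=y) over the conditioning event gives 3/2.
E[Y | X ≥ 6] = (3/2) / (9/19) = 19/6.

19/6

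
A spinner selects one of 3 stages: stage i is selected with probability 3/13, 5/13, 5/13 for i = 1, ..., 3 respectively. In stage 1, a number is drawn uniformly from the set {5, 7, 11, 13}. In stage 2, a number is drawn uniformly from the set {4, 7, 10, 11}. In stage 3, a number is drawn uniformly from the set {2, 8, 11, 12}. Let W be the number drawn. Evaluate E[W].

433/52

E[W | stage 1] = (5+7+11+13)/4 = 9.
E[W | stage 2] = (4+7+10+11)/4 = 8.
E[W | stage 3] = (2+8+11+12)/4 = 33/4.
E[W] = (3/13)·(9) + (5/13)·(8) + (5/13)·(33/4) = 433/52.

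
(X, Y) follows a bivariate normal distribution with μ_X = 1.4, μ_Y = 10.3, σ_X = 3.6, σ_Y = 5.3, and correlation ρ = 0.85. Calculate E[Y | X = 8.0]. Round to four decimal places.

For a bivariate normal, E[Y | X=x] = μ_Y + ρ·(σ_Y/σ_X)·(x − μ_X).
E[Y | X=8.0] = 10.3 + (0.85)·(5.3/3.6)·(8.0 − (1.4)) = 10.3 + (1.2514)·(6.6) = 18.5592.

18.5592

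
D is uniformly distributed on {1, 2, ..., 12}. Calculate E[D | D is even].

Given D is even, D is equally likely to be any of {2, 4, 6, 8, 10, 12}.
E[D | D is even] = (2 + 4 + 6 + 8 + 10 + 12) / 6 = 7.

7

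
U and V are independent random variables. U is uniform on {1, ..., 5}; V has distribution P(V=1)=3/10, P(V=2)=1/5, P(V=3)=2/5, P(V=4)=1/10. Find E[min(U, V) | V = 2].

9/5

P(V = 2) = 1/5.
Summing min(U,V)·P(x,y) over outcomes with V = 2 gives 9/25.
E[min(U, V) | V = 2] = (9/25) / (1/5) = 9/5.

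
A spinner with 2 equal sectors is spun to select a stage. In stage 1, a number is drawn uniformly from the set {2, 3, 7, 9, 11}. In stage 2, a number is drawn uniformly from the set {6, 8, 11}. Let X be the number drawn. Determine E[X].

E[X | stage 1] = (2+3+7+9+11)/5 = 32/5.
E[X | stage 2] = (6+8+11)/3 = 25/3.
E[X] = (1/2)·(32/5) + (1/2)·(25/3) = 221/30.

221/30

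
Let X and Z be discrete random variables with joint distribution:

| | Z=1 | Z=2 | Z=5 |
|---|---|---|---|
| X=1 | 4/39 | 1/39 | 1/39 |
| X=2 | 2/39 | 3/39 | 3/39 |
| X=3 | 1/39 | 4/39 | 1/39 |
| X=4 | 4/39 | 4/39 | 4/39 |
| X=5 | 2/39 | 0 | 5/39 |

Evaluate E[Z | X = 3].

P(X = 3) = 2/13.
Σ Z·P over the event = 1·(1/39) + 2·(4/39) + 5·(1/39) = 14/39.
E[Z | X = 3] = (14/39) / (2/13) = 7/3.

7/3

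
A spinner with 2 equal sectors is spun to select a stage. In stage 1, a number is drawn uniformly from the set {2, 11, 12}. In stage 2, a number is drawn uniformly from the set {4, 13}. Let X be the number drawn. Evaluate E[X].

101/12

E[X | stage 1] = (2+11+12)/3 = 25/3.
E[X | stage 2] = (4+13)/2 = 17/2.
E[X] = (1/2)·(25/3) + (1/2)·(17/2) = 101/12.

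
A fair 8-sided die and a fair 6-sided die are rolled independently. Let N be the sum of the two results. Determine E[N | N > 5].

172/19

P(N > 5) = 19/24.
E[N | N > 5] = (43/6) / (19/24) = 172/19.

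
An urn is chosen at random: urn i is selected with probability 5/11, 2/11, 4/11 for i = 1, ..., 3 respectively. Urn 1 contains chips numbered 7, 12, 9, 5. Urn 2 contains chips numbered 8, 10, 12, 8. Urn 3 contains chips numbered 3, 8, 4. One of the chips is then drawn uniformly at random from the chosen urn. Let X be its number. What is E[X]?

321/44

E[X | urn 1] = (7+12+9+5)/4 = 33/4.
E[X | urn 2] = (8+10+12+8)/4 = 19/2.
E[X | urn 3] = (3+8+4)/3 = 5.
E[X] = (5/11)·(33/4) + (2/11)·(19/2) + (4/11)·(5) = 321/44.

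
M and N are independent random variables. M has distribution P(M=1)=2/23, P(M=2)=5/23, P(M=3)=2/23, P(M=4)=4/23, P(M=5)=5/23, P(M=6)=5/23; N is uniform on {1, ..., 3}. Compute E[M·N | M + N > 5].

107/10

P(M + N > 5) = 40/69.
Summing MN·P(x,y) over outcomes with M + N > 5 gives 428/69.
E[M·N | M + N > 5] = (428/69) / (40/69) = 107/10.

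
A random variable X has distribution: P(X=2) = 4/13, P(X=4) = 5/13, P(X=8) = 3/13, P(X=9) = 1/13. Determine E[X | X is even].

13/3

P(X is even) = 12/13.
Σ over the event: 2·4/13 + 4·5/13 + 8·3/13 = 4.
E[X | X is even] = (4) / (12/13) = 13/3.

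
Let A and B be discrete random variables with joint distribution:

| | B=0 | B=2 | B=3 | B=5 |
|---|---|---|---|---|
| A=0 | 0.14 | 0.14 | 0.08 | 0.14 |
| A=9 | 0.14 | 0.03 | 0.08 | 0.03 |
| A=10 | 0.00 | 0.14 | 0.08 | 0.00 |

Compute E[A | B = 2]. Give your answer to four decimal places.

5.3871

P(B = 2) = 0.31.
Σ A·P over the event = 0·(0.14) + 9·(0.03) + 10·(0.14) = 1.67.
E[A | B = 2] = (1.67) / (0.31) = 5.3871.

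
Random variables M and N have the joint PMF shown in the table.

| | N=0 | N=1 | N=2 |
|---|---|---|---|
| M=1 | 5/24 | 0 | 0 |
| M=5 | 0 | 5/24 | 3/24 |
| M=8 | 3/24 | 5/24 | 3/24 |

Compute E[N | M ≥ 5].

P(M ≥ 5) = 19/24.
Σ N·P over the event = 1·(5/24) + 2·(3/24) + 0·(3/24) + 1·(5/24) + 2·(3/24) = 11/12.
E[N | M ≥ 5] = (11/12) / (19/24) = 22/19.

22/19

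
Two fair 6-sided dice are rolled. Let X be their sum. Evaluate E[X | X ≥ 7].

P(X ≥ 7) = 7/12.
Σ over the event: 7·1/6 + 8·5/36 + 9·1/9 + 10·1/12 + 11·1/18 + 12·1/36 = 91/18.
E[X | X ≥ 7] = (91/18) / (7/12) = 26/3.

26/3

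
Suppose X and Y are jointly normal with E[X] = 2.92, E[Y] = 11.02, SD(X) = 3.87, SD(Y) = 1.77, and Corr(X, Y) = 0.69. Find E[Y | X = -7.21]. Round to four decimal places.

7.8232

For a bivariate normal, E[Y | X=x] = μ_Y + ρ·(σ_Y/σ_X)·(x − μ_X).
E[Y | X=-7.21] = 11.02 + (0.69)·(1.77/3.87)·(-7.21 − (2.92)) = 11.02 + (0.31558)·(-10.13) = 7.8232.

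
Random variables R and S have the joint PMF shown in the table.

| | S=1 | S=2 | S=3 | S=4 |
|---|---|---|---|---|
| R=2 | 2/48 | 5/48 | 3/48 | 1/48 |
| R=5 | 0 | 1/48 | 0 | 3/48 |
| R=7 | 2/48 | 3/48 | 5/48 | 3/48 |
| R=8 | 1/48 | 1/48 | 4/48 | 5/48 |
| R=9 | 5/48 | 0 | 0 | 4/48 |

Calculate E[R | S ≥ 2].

P(S ≥ 2) = 19/24.
Summing R·P(R=x,S=y) over the conditioning event gives 77/16.
E[R | S ≥ 2] = (77/16) / (19/24) = 231/38.

231/38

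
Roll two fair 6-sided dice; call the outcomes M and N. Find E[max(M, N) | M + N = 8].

Outcomes with M + N = 8: (2,6), (3,5), (4,4), (5,3), (6,2), each with probability 1/36.
E[max(M, N) | M + N = 8] = (6 + 5 + 4 + 5 + 6) / 5 = 26/5.

26/5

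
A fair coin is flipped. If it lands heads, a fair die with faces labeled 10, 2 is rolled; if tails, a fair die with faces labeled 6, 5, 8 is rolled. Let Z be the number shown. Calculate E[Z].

37/6

E[Z | heads] = (10+2)/2 = 6.
E[Z | tails] = (6+5+8)/3 = 19/3.
E[Z] = (1/2)·(6) + (1/2)·(19/3) = 37/6.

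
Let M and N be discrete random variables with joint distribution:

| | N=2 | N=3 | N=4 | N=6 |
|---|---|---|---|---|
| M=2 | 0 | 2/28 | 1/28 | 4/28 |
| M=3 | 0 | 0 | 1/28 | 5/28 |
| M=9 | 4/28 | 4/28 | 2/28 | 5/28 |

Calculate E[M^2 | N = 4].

P(N = 4) = 1/7.
Σ M^2·P over the event = 4·(1/28) + 9·(1/28) + 81·(2/28) = 25/4.
E[M^2 | N = 4] = (25/4) / (1/7) = 175/4.

175/4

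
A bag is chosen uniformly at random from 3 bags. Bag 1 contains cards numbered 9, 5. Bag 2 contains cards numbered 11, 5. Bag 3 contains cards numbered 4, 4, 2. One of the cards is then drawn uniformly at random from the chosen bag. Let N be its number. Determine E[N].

55/9

E[N | bag 1] = (9+5)/2 = 7.
E[N | bag 2] = (11+5)/2 = 8.
E[N | bag 3] = (4+4+2)/3 = 10/3.
By the law of total expectation,
E[N] = (1/3)·(7) + (1/3)·(8) + (1/3)·(10/3) = 55/9.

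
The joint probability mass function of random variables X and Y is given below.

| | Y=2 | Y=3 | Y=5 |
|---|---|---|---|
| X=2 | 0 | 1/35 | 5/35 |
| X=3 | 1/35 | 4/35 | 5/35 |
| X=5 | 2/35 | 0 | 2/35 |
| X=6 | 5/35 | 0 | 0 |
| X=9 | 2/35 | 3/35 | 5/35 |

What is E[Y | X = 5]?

P(X = 5) = 4/35.
Σ Y·P over the event = 2·(2/35) + 5·(2/35) = 2/5.
E[Y | X = 5] = (2/5) / (4/35) = 7/2.

7/2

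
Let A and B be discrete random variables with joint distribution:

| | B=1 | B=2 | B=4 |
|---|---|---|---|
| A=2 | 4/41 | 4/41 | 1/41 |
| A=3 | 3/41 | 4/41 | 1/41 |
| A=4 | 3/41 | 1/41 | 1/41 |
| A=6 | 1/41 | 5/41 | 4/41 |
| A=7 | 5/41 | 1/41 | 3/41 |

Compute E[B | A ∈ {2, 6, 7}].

31/14

P(A ∈ {2, 6, 7}) = 28/41.
Summing B·P(A=x,B=y) over the conditioning event gives 62/41.
E[B | A ∈ {2, 6, 7}] = (62/41) / (28/41) = 31/14.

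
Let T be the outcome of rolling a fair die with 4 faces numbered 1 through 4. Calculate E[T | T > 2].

Given T > 2, T is equally likely to be any of {3, 4}.
E[T | T > 2] = (3 + 4) / 2 = 7/2.

7/2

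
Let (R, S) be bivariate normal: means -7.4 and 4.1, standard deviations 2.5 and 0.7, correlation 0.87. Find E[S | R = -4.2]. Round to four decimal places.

4.8795

The regression of S on R has slope ρ·σ_S/σ_R and passes through (μ_R, μ_S).
E[S | R=-4.2] = 4.1 + (0.87)·(0.7/2.5)·(-4.2 − (-7.4)) = 4.1 + (0.2436)·(3.2) = 4.8795.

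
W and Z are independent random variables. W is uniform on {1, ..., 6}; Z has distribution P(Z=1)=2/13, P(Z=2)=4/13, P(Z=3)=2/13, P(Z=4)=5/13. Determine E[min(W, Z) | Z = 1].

1

P(Z = 1) = 2/13.
Summing min(W,Z)·P(x,y) over outcomes with Z = 1 gives 2/13.
E[min(W, Z) | Z = 1] = (2/13) / (2/13) = 1.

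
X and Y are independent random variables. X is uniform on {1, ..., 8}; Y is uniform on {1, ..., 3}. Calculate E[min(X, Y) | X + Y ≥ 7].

P(X + Y ≥ 7) = 1/2.
Summing min(X,Y)·P(x,y) over outcomes with X + Y ≥ 7 gives 13/12.
E[min(X, Y) | X + Y ≥ 7] = (13/12) / (1/2) = 13/6.

13/6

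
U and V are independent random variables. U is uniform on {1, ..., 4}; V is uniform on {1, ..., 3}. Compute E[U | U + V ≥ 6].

Outcomes with U + V ≥ 6: (3,3), (4,2), (4,3), each with probability 1/12.
E[U | U + V ≥ 6] = (3 + 4 + 4) / 3 = 11/3.

11/3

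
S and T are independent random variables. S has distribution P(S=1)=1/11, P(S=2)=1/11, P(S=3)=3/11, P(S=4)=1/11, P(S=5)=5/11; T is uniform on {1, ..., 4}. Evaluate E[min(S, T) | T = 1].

1

P(T = 1) = 1/4.
Summing min(S,T)·P(x,y) over outcomes with T = 1 gives 1/4.
E[min(S, T) | T = 1] = (1/4) / (1/4) = 1.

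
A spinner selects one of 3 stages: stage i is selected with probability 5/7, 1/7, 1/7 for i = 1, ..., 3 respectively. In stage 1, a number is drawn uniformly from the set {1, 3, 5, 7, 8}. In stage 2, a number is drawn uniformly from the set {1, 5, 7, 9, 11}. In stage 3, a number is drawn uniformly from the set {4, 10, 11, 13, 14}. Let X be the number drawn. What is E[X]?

E[X | stage 1] = (1+3+5+7+8)/5 = 24/5.
E[X | stage 2] = (1+5+7+9+11)/5 = 33/5.
E[X | stage 3] = (4+10+11+13+14)/5 = 52/5.
E[X] = (5/7)·(24/5) + (1/7)·(33/5) + (1/7)·(52/5) = 41/7.

41/7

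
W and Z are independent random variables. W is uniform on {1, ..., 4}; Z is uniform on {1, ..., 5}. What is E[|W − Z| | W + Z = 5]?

P(W + Z = 5) = 1/5.
Summing |W−Z|·P(x,y) over outcomes with W + Z = 5 gives 2/5.
E[|W − Z| | W + Z = 5] = (2/5) / (1/5) = 2.

2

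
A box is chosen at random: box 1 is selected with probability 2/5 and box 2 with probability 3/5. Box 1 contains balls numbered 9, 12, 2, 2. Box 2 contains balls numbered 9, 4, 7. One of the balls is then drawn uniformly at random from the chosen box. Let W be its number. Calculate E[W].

13/2

E[W | box 1] = (9+12+2+2)/4 = 25/4.
E[W | box 2] = (9+4+7)/3 = 20/3.
By the law of total expectation,
E[W] = (2/5)·(25/4) + (3/5)·(20/3) = 13/2.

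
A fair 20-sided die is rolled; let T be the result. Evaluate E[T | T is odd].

10

Given T is odd, T is equally likely to be any of {1, 3, 5, 7, 9, 11, 13, 15, 17, 19}.
E[T | T is odd] = (1 + 3 + 5 + 7 + 9 + 11 + 13 + 15 + 17 + 19) / 10 = 10.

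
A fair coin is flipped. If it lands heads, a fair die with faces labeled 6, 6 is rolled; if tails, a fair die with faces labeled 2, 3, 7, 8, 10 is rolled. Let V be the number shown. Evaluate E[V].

E[V | heads] = (6+6)/2 = 6.
E[V | tails] = (2+3+7+8+10)/5 = 6.
By the law of total expectation,
E[V] = (1/2)·(6) + (1/2)·(6) = 6.

6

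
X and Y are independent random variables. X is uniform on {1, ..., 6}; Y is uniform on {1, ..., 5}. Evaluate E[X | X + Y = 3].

3/2

Outcomes with X + Y = 3: (1,2), (2,1), each with probability 1/30.
E[X | X + Y = 3] = (1 + 2) / 2 = 3/2.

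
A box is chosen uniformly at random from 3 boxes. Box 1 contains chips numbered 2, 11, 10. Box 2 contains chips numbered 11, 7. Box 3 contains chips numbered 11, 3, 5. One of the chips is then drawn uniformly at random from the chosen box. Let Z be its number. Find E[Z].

E[Z | box 1] = (2+11+10)/3 = 23/3.
E[Z | box 2] = (11+7)/2 = 9.
E[Z | box 3] = (11+3+5)/3 = 19/3.
E[Z] = (1/3)·(23/3) + (1/3)·(9) + (1/3)·(19/3) = 23/3.

23/3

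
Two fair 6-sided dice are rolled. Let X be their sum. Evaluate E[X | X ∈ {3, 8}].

P(X ∈ {3, 8}) = 7/36.
Σ over the event: 3·1/18 + 8·5/36 = 23/18.
E[X | X ∈ {3, 8}] = (23/18) / (7/36) = 46/7.

46/7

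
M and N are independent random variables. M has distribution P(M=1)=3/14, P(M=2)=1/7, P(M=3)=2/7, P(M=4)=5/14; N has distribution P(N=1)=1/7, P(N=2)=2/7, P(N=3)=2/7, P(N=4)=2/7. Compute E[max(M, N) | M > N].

P(M > N) = 39/98.
Summing max(M,N)·P(x,y) over outcomes with M > N gives 10/7.
E[max(M, N) | M > N] = (10/7) / (39/98) = 140/39.

140/39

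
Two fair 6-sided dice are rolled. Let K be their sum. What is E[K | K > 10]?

34/3

P(K > 10) = 1/12.
Σ over the event: 11·1/18 + 12·1/36 = 17/18.
E[K | K > 10] = (17/18) / (1/12) = 34/3.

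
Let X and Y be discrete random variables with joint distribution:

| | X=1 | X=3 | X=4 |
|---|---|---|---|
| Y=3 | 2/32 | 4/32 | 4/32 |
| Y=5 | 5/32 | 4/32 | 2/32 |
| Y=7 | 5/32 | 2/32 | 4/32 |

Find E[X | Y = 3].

3

P(Y = 3) = 5/16.
Σ X·P over the event = 1·(2/32) + 3·(4/32) + 4·(4/32) = 15/16.
E[X | Y = 3] = (15/16) / (5/16) = 3.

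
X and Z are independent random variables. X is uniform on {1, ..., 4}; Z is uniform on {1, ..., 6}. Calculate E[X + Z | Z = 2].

9/2

Outcomes with Z = 2: (1,2), (2,2), (3,2), (4,2), each with probability 1/24.
E[X + Z | Z = 2] = (3 + 4 + 5 + 6) / 4 = 9/2.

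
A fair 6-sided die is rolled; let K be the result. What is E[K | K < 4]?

Given K < 4, K is equally likely to be any of {1, 2, 3}.
E[K | K < 4] = (1 + 2 + 3) / 3 = 2.

2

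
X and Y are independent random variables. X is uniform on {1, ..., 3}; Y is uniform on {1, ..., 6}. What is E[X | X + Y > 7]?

8/3

P(X + Y > 7) = 1/6.
Summing X·P(x,y) over outcomes with X + Y > 7 gives 4/9.
E[X | X + Y > 7] = (4/9) / (1/6) = 8/3.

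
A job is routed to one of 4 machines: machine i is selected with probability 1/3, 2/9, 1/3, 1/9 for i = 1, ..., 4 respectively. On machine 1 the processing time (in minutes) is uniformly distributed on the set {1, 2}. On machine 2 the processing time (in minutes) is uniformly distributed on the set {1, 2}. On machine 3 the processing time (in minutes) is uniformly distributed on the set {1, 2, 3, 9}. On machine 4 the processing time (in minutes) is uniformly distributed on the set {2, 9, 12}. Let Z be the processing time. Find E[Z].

E[Z | machine 1] = (1+2)/2 = 3/2.
E[Z | machine 2] = (1+2)/2 = 3/2.
E[Z | machine 3] = (1+2+3+9)/4 = 15/4.
E[Z | machine 4] = (2+9+12)/3 = 23/3.
E[Z] = (1/3)·(3/2) + (2/9)·(3/2) + (1/3)·(15/4) + (1/9)·(23/3) = 317/108.

317/108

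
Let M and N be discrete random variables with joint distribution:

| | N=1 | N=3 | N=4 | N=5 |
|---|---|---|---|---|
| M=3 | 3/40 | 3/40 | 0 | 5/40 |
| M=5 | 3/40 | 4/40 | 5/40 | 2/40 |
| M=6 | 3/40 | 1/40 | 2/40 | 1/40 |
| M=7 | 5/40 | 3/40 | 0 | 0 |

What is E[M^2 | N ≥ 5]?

131/8

P(N ≥ 5) = 1/5.
Σ M^2·P over the event = 9·(5/40) + 25·(2/40) + 36·(1/40) = 131/40.
E[M^2 | N ≥ 5] = (131/40) / (1/5) = 131/8.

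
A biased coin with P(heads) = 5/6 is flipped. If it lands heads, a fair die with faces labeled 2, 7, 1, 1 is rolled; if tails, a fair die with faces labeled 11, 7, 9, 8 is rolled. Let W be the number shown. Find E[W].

15/4

E[W | heads] = (2+7+1+1)/4 = 11/4.
E[W | tails] = (11+7+9+8)/4 = 35/4.
E[W] = (5/6)·(11/4) + (1/6)·(35/4) = 15/4.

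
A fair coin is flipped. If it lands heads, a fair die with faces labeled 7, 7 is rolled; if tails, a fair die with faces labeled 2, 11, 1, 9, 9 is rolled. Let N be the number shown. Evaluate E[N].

E[N | heads] = (7+7)/2 = 7.
E[N | tails] = (2+11+1+9+9)/5 = 32/5.
By the law of total expectation,
E[N] = (1/2)·(7) + (1/2)·(32/5) = 67/10.

67/10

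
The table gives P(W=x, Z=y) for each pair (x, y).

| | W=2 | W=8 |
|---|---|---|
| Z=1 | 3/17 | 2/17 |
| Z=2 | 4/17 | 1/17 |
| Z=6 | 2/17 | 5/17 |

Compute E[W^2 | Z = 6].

328/7

P(Z = 6) = 7/17.
Σ W^2·P over the event = 4·(2/17) + 64·(5/17) = 328/17.
E[W^2 | Z = 6] = (328/17) / (7/17) = 328/7.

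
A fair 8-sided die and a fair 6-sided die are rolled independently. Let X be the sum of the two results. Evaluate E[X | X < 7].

P(X < 7) = 5/16.
Σ over the event: 2·1/48 + 3·1/24 + 4·1/16 + 5·1/12 + 6·5/48 = 35/24.
E[X | X < 7] = (35/24) / (5/16) = 14/3.

14/3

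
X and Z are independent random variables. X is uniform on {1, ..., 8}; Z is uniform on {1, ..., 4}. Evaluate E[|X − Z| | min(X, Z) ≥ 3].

P(min(X, Z) ≥ 3) = 3/8.
Summing |X−Z|·P(x,y) over outcomes with min(X, Z) ≥ 3 gives 13/16.
E[|X − Z| | min(X, Z) ≥ 3] = (13/16) / (3/8) = 13/6.

13/6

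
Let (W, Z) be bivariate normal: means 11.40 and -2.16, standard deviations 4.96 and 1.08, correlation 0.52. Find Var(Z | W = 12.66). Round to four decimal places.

For a bivariate normal, Var(Z | W=x) = σ_Z²(1 − ρ²).
Var(Z | W=12.66) = (1.08)²·(1 − (0.52)²) = 1.1664·0.7296 = 0.8510.

0.8510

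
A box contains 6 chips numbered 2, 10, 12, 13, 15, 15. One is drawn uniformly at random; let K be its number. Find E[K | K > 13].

15

P(K > 13) = 1/3.
Σ over the event: 15·1/3 = 5.
E[K | K > 13] = (5) / (1/3) = 15.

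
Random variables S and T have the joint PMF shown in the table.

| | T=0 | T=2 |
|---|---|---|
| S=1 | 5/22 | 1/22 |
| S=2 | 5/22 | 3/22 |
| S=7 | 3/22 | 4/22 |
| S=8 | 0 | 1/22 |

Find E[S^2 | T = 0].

P(T = 0) = 13/22.
Summing S^2·P(S=x,T=y) over the conditioning event gives 86/11.
E[S^2 | T = 0] = (86/11) / (13/22) = 172/13.

172/13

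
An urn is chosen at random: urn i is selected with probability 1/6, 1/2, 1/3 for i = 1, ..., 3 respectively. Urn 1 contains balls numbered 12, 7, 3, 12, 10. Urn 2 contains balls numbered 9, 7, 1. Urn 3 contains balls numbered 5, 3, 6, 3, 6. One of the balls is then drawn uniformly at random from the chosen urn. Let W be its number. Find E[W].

E[W | urn 1] = (12+7+3+12+10)/5 = 44/5.
E[W | urn 2] = (9+7+1)/3 = 17/3.
E[W | urn 3] = (5+3+6+3+6)/5 = 23/5.
By the law of total expectation,
E[W] = (1/6)·(44/5) + (1/2)·(17/3) + (1/3)·(23/5) = 35/6.

35/6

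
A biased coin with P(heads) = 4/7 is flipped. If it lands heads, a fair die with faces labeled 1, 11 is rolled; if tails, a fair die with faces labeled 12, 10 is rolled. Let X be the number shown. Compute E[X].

E[X | heads] = (1+11)/2 = 6.
E[X | tails] = (12+10)/2 = 11.
E[X] = (4/7)·(6) + (3/7)·(11) = 57/7.

57/7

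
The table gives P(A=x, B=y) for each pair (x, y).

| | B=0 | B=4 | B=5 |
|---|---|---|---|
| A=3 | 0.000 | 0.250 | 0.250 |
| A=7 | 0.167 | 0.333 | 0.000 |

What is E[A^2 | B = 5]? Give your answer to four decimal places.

9.0000

P(B = 5) = 0.250.
Σ A^2·P over the event = 9·(0.250) = 2.250.
E[A^2 | B = 5] = (2.250) / (0.250) = 9.0000.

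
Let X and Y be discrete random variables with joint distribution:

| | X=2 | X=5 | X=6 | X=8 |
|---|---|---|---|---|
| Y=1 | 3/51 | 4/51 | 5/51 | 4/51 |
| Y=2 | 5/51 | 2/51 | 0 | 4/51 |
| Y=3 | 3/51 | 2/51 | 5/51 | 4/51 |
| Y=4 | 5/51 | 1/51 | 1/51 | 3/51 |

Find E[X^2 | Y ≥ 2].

1097/35

P(Y ≥ 2) = 35/51.
Summing X^2·P(X=x,Y=y) over the conditioning event gives 1097/51.
E[X^2 | Y ≥ 2] = (1097/51) / (35/51) = 1097/35.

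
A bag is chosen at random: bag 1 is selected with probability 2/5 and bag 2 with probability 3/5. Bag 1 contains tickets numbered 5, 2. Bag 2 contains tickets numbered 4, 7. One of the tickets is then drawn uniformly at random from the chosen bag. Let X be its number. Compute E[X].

E[X | bag 1] = (5+2)/2 = 7/2.
E[X | bag 2] = (4+7)/2 = 11/2.
E[X] = (2/5)·(7/2) + (3/5)·(11/2) = 47/10.

47/10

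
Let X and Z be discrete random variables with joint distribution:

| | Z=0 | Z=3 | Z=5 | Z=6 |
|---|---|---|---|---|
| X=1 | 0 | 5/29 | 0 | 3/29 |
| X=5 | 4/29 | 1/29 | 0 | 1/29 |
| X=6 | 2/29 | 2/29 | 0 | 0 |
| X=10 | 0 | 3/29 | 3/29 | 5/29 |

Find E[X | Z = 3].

52/11

P(Z = 3) = 11/29.
Σ X·P over the event = 1·(5/29) + 5·(1/29) + 6·(2/29) + 10·(3/29) = 52/29.
E[X | Z = 3] = (52/29) / (11/29) = 52/11.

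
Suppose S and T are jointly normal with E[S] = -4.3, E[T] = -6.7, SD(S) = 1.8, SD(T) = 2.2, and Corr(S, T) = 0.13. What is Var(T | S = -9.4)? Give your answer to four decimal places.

The conditional variance in a bivariate normal is σ_T²(1 − ρ²), independent of x.
Var(T | S=-9.4) = (2.2)²·(1 − (0.13)²) = 4.84·0.9831 = 4.7582.

4.7582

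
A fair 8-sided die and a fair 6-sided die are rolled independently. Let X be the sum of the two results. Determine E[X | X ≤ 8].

P(X ≤ 8) = 9/16.
Σ over the event: 2·1/48 + 3·1/24 + 4·1/16 + 5·1/12 + 6·5/48 + 7·1/8 + 8·1/8 = 10/3.
E[X | X ≤ 8] = (10/3) / (9/16) = 160/27.

160/27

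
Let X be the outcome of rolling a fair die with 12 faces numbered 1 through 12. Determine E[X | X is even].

Given X is even, X is equally likely to be any of {2, 4, 6, 8, 10, 12}.
E[X | X is even] = (2 + 4 + 6 + 8 + 10 + 12) / 6 = 7.

7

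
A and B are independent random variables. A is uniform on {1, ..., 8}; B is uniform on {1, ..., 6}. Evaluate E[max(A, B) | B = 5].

23/4

Outcomes with B = 5: (1,5), (2,5), (3,5), (4,5), (5,5), (6,5), (7,5), (8,5), each with probability 1/48.
E[max(A, B) | B = 5] = (5 + 5 + 5 + 5 + 5 + 6 + 7 + 8) / 8 = 23/4.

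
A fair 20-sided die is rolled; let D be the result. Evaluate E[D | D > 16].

37/2

Given D > 16, D is equally likely to be any of {17, 18, 19, 20}.
E[D | D > 16] = (17 + 18 + 19 + 20) / 4 = 37/2.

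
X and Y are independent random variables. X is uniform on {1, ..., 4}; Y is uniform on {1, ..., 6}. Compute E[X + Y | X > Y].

Outcomes with X > Y: (2,1), (3,1), (3,2), (4,1), (4,2), (4,3), each with probability 1/24.
E[X + Y | X > Y] = (3 + 4 + 5 + 5 + 6 + 7) / 6 = 5.

5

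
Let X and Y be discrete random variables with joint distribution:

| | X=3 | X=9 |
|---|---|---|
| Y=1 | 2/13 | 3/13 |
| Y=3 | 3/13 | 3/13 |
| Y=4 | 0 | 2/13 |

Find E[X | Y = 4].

P(Y = 4) = 2/13.
Σ X·P over the event = 9·(2/13) = 18/13.
E[X | Y = 4] = (18/13) / (2/13) = 9.

9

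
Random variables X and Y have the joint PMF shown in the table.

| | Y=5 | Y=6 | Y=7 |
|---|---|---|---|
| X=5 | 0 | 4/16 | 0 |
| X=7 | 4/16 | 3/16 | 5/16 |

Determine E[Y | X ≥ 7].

P(X ≥ 7) = 3/4.
Σ Y·P over the event = 5·(4/16) + 6·(3/16) + 7·(5/16) = 73/16.
E[Y | X ≥ 7] = (73/16) / (3/4) = 73/12.

73/12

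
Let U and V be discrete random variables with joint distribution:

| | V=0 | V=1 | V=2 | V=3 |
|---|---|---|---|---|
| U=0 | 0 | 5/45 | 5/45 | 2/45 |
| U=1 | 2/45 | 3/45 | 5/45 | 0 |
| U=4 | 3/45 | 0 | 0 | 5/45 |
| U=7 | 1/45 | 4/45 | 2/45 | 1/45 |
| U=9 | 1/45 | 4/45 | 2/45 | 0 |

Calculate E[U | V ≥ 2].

32/11

P(V ≥ 2) = 22/45.
Σ U·P over the event = 0·(5/45) + 0·(2/45) + 1·(5/45) + 4·(5/45) + 7·(2/45) + 7·(1/45) + 9·(2/45) = 64/45.
E[U | V ≥ 2] = (64/45) / (22/45) = 32/11.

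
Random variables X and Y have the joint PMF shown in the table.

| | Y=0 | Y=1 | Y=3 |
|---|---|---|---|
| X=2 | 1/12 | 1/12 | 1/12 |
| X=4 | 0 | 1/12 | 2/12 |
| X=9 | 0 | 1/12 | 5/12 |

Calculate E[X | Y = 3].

55/8

P(Y = 3) = 2/3.
Summing X·P(X=x,Y=y) over the conditioning event gives 55/12.
E[X | Y = 3] = (55/12) / (2/3) = 55/8.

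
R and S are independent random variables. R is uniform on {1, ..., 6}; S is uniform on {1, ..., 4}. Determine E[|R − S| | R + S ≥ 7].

11/5

P(R + S ≥ 7) = 5/12.
Summing |R−S|·P(x,y) over outcomes with R + S ≥ 7 gives 11/12.
E[|R − S| | R + S ≥ 7] = (11/12) / (5/12) = 11/5.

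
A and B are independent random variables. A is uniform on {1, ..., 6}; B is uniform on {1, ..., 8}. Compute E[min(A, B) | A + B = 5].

3/2

Outcomes with A + B = 5: (1,4), (2,3), (3,2), (4,1), each with probability 1/48.
E[min(A, B) | A + B = 5] = (1 + 2 + 2 + 1) / 4 = 3/2.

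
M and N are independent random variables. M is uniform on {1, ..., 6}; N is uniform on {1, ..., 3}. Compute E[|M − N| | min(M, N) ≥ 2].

Outcomes with min(M, N) ≥ 2: (2,2), (2,3), (3,2), (3,3), (4,2), (4,3), (5,2), (5,3), (6,2), (6,3), each with probability 1/18.
E[|M − N| | min(M, N) ≥ 2] = (0 + 1 + 1 + 0 + 2 + 1 + 3 + 2 + 4 + 3) / 10 = 17/10.

17/10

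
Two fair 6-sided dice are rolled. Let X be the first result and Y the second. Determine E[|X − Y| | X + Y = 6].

12/5

Outcomes with X + Y = 6: (1,5), (2,4), (3,3), (4,2), (5,1), each with probability 1/36.
E[|X − Y| | X + Y = 6] = (4 + 2 + 0 + 2 + 4) / 5 = 12/5.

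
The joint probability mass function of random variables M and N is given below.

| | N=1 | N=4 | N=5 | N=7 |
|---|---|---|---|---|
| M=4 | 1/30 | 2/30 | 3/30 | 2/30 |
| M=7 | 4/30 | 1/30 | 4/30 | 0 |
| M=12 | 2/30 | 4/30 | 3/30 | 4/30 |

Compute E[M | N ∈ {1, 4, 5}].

65/8

P(N ∈ {1, 4, 5}) = 4/5.
Summing M·P(M=x,N=y) over the conditioning event gives 13/2.
E[M | N ∈ {1, 4, 5}] = (13/2) / (4/5) = 65/8.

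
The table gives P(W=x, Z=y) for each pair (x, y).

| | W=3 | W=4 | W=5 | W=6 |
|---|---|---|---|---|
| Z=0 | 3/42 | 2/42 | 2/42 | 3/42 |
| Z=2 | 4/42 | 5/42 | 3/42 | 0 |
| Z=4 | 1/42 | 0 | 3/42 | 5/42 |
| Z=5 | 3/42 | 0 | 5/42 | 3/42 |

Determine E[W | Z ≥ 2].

P(Z ≥ 2) = 16/21.
Summing W·P(W=x,Z=y) over the conditioning event gives 7/2.
E[W | Z ≥ 2] = (7/2) / (16/21) = 147/32.

147/32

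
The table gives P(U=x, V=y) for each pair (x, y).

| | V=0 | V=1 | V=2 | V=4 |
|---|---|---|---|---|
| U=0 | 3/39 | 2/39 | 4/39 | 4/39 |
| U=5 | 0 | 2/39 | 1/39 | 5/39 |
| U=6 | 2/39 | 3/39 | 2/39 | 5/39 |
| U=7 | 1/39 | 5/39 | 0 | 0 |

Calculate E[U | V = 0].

19/6

P(V = 0) = 2/13.
Σ U·P over the event = 0·(3/39) + 6·(2/39) + 7·(1/39) = 19/39.
E[U | V = 0] = (19/39) / (2/13) = 19/6.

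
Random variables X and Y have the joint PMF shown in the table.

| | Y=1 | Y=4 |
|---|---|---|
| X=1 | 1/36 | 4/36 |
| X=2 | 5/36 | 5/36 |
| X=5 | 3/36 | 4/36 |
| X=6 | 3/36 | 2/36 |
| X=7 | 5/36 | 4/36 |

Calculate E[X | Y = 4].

P(Y = 4) = 19/36.
Σ X·P over the event = 1·(4/36) + 2·(5/36) + 5·(4/36) + 6·(2/36) + 7·(4/36) = 37/18.
E[X | Y = 4] = (37/18) / (19/36) = 74/19.

74/19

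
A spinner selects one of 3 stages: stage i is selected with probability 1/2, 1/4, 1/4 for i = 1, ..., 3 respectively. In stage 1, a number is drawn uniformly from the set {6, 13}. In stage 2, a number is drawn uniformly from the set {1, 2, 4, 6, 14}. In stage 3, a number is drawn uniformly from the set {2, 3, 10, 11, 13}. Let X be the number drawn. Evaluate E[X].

E[X | stage 1] = (6+13)/2 = 19/2.
E[X | stage 2] = (1+2+4+6+14)/5 = 27/5.
E[X | stage 3] = (2+3+10+11+13)/5 = 39/5.
By the law of total expectation,
E[X] = (1/2)·(19/2) + (1/4)·(27/5) + (1/4)·(39/5) = 161/20.

161/20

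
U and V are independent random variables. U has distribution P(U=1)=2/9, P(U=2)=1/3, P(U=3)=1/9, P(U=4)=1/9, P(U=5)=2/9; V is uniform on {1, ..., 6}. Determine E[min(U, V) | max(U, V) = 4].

21/10

P(max(U, V) = 4) = 5/27.
Summing min(U,V)·P(x,y) over outcomes with max(U, V) = 4 gives 7/18.
E[min(U, V) | max(U, V) = 4] = (7/18) / (5/27) = 21/10.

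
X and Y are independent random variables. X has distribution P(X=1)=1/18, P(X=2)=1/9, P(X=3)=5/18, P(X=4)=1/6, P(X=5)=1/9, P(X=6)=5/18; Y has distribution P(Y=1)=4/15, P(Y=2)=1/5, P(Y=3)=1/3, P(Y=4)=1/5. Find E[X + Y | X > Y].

1257/184

P(X > Y) = 92/135.
Summing (X+Y)·P(x,y) over outcomes with X > Y gives 419/90.
E[X + Y | X > Y] = (419/90) / (92/135) = 1257/184.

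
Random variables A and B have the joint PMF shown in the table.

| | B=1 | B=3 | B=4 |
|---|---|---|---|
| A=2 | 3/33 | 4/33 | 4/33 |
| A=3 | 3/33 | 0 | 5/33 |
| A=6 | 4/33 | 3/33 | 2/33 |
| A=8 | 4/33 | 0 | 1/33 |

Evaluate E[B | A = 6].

P(A = 6) = 3/11.
Σ B·P over the event = 1·(4/33) + 3·(3/33) + 4·(2/33) = 7/11.
E[B | A = 6] = (7/11) / (3/11) = 7/3.

7/3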